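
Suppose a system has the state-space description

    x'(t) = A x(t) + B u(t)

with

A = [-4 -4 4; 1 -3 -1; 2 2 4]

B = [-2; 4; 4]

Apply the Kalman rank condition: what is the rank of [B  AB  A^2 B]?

AB = [[8], [-18], [20]]
A^2B = [[120], [42], [60]]
Controllability matrix C = [B  AB  A^2B] = [[-2, 8, 120], [4, -18, 42], [4, 20, 60]]
det(C) = (-2)·((-18)·60 - 42·20) - 8·(4·60 - 42·4) + 120·(4·20 - (-18)·4) = (-2)·(-1920) - 8·72 + 120·152 = 21504 ≠ 0, so rank(C) = 3.
rank(C) = 3 = n, so the pair (A, B) is completely controllable.

3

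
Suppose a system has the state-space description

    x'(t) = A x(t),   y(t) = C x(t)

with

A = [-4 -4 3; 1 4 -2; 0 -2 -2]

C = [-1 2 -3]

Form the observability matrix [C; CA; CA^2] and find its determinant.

-782

CA = [[6, 18, -1]]
CA^2 = [[-6, 50, -16]]
Observability matrix O = [C; CA; CA^2] = [[-1, 2, -3], [6, 18, -1], [-6, 50, -16]]
Expanding along the first row, det(O) = (-1)·(18·(-16) - (-1)·50) - 2·(6·(-16) - (-1)·(-6)) + (-3)·(6·50 - 18·(-6)) = (-1)·(-238) - 2·(-102) + (-3)·408 = -782
Since det(O) ≠ 0, rank(O) = 3 and the system is completely observable.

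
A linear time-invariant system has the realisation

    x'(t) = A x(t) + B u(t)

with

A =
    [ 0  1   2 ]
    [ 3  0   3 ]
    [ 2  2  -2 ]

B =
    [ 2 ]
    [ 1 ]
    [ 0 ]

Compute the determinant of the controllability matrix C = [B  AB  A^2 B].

AB = [[1], [6], [6]]
A^2B = [[18], [21], [2]]
Controllability matrix C = [B  AB  A^2B] = [[2, 1, 18], [1, 6, 21], [0, 6, 2]]
Expanding along the first row, det(C) = 2·(6·2 - 21·6) - 1·(1·2 - 21·0) + 18·(1·6 - 6·0) = 2·(-114) - 1·2 + 18·6 = -122
Since det(C) ≠ 0, rank(C) = 3 and the system is completely controllable.

-122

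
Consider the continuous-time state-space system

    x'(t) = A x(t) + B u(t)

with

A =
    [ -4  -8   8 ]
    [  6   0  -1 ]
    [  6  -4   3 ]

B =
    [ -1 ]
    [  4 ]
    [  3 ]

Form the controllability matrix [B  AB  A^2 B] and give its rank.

AB = [[-4], [-9], [-13]]
A^2B = [[-16], [-11], [-27]]
Controllability matrix C = [B  AB  A^2B] = [[-1, -4, -16], [4, -9, -11], [3, -13, -27]]
The rows r1, r2, r3 of C are linearly dependent: -r1 - r2 + r3 = 0 (check each entry), so rank(C) ≤ 2.
The 2×2 minor from rows 1, 2, columns 1, 2 is (-1)·(-9) - (-4)·4 = 9 - (-16) = 25 ≠ 0, so rank(C) = 2.
rank(C) = 2 < n = 3, so the pair (A, B) is not completely controllable.

2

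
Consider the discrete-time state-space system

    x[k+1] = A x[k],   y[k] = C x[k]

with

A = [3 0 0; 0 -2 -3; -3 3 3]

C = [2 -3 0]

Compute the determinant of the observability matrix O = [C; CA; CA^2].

CA = [[6, 6, 9]]
CA^2 = [[-9, 15, 9]]
Observability matrix O = [C; CA; CA^2] = [[2, -3, 0], [6, 6, 9], [-9, 15, 9]]
Expanding along the first row, det(O) = 2·(6·9 - 9·15) - (-3)·(6·9 - 9·(-9)) + 0·(6·15 - 6·(-9)) = 2·(-81) - (-3)·135 + 0·144 = 243
Since det(O) ≠ 0, rank(O) = 3 and the system is completely observable.

243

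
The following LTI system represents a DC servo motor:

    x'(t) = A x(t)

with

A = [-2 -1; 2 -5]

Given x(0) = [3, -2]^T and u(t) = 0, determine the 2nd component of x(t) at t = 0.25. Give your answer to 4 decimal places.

0.1001

det(sI - A) = s^2 - (tr A)s + det A, with tr A = (-2) + (-5) = -7 and det A = (-2)·(-5) - (-1)·2 = 10 - (-2) = 12.
So p(s) = det(sI - A) = s^2 + 7s + 12.
Factor s^2 + 7s + 12: two numbers with sum -7 and product 12 are -3 and -4, so s^2 + 7s + 12 = (s + 3)(s + 4).
Hence p(s) = (s + 3) (s + 4), with roots -4, -3.
The eigenvalues -4, -3 are distinct and real, so A is diagonalisable and x(t) = e^{At} x(0) = V diag(e^{λ_i t}) V^{-1} x(0), where the columns of V are the eigenvectors.
λ = -4: A - (-4)I = [[2, -1], [2, -1]]. Row 1 gives 2·v1 + (-1)·v2 = 0, so take v_1 = [1, 2]^T.
λ = -3: A - (-3)I = [[1, -1], [2, -2]]. Row 1 gives 1·v1 + (-1)·v2 = 0, so take v_2 = [-1, -1]^T.
V = [v_1 v_2] = [[1, -1], [2, -1]] has det V = 1, so V^{-1} = adj(V)/det V = [[-1, 1], [-2, 1]].
Modal coordinates z(0) = V^{-1} x(0): (-1)·3 + 1·(-2) = -5; (-2)·3 + 1·(-2) = -8; so z(0) = [-5, -8]^T.
x_2(t) = Σ_i (v_i)_2 · z_i(0) · e^{λ_i t} (row 2 of V times the modal terms).
x_2(0.25) = 2·(-5)·e^{-4·0.25} + (-1)·(-8)·e^{-3·0.25} = (-10)·0.367879 + 8·0.472367 = 0.1001.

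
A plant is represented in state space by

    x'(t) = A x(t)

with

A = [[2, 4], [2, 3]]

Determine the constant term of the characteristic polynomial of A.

For a 2×2 matrix, det(sI - A) = s^2 - (tr A)s + det A.
tr A = 5, det A = -2.
So p(s) = s^2 - 5s - 2.
The constant term is -2.

-2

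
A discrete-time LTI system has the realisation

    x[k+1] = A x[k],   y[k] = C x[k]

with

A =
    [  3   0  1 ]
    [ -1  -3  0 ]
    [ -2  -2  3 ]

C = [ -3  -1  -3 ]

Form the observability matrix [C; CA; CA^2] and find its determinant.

1543

CA = [[-2, 9, -12]]
CA^2 = [[9, -3, -38]]
Observability matrix O = [C; CA; CA^2] = [[-3, -1, -3], [-2, 9, -12], [9, -3, -38]]
Expanding along the first row, det(O) = (-3)·(9·(-38) - (-12)·(-3)) - (-1)·((-2)·(-38) - (-12)·9) + (-3)·((-2)·(-3) - 9·9) = (-3)·(-378) - (-1)·184 + (-3)·(-75) = 1543
Since det(O) ≠ 0, rank(O) = 3 and the system is completely observable.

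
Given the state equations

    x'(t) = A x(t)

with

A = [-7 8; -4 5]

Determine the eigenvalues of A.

det(sI - A) = s^2 - (tr A)s + det A, with tr A = (-7) + 5 = -2 and det A = (-7)·5 - 8·(-4) = -35 - (-32) = -3.
So p(s) = det(sI - A) = s^2 + 2s - 3.
Factor s^2 + 2s - 3: two numbers with sum -2 and product -3 are 1 and -3, so s^2 + 2s - 3 = (s - 1)(s + 3).
Hence p(s) = (s - 1) (s + 3), with roots -3, 1.
At least one eigenvalue has non-negative real part, so the system is not asymptotically stable.

-3, 1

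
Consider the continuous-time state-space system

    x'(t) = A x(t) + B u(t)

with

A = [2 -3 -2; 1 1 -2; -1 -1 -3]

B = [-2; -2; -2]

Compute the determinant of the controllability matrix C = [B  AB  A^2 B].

AB = [[6], [0], [10]]
A^2B = [[-8], [-14], [-36]]
Controllability matrix C = [B  AB  A^2B] = [[-2, 6, -8], [-2, 0, -14], [-2, 10, -36]]
Expanding along the first row, det(C) = (-2)·(0·(-36) - (-14)·10) - 6·((-2)·(-36) - (-14)·(-2)) + (-8)·((-2)·10 - 0·(-2)) = (-2)·140 - 6·44 + (-8)·(-20) = -384
Since det(C) ≠ 0, rank(C) = 3 and the system is completely controllable.

-384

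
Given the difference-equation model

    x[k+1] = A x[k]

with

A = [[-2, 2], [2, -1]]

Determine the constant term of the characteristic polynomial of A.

-2

For a 2×2 matrix, det(zI - A) = z^2 - (tr A)z + det A.
tr A = -3, det A = -2.
So p(z) = z^2 + 3z - 2.
The constant term is -2.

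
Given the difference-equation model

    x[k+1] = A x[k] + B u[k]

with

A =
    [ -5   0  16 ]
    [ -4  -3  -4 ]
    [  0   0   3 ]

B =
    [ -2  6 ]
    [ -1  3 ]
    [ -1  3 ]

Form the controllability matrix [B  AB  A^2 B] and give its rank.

AB = [[-6, 18], [15, -45], [-3, 9]]
A^2B = [[-18, 54], [-9, 27], [-9, 27]]
Controllability matrix C = [B  AB  A^2B] = [[-2, 6, -6, 18, -18, 54], [-1, 3, 15, -45, -9, 27], [-1, 3, -3, 9, -9, 27]]
The rows r1, r2, r3 of C are linearly dependent: -r1 + 2·r3 = 0 (check each entry), so rank(C) ≤ 2.
The 2×2 minor from rows 1, 2, columns 1, 3 is (-2)·15 - (-6)·(-1) = -30 - 6 = -36 ≠ 0, so rank(C) = 2.
rank(C) = 2 < n = 3, so the pair (A, B) is not completely controllable.

2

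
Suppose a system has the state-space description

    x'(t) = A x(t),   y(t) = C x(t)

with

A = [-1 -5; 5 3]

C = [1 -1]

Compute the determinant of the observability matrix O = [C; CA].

CA = [[-6, -8]]
Observability matrix O = [C; CA] = [[1, -1], [-6, -8]]
det(O) = 1·(-8) - (-1)·(-6) = -8 - 6 = -14
Since det(O) ≠ 0, rank(O) = 2 and the system is completely observable.

-14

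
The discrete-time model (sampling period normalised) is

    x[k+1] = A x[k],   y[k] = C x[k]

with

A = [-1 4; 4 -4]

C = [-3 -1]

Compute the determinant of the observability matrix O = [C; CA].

CA = [[-1, -8]]
Observability matrix O = [C; CA] = [[-3, -1], [-1, -8]]
det(O) = (-3)·(-8) - (-1)·(-1) = 24 - 1 = 23
Since det(O) ≠ 0, rank(O) = 2 and the system is completely observable.

23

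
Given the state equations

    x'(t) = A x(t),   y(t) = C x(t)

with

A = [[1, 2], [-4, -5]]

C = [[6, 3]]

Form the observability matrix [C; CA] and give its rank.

1

CA = [[-6, -3]]
Observability matrix O = [C; CA] = [[6, 3], [-6, -3]]
Every row of O is a scalar multiple of row 1 = [6, 3] (multipliers 1, -1), so the rows span a one-dimensional space.
O ≠ 0, hence rank(O) = 1.
rank(O) = 1 < n = 2, so the pair (A, C) is not completely observable.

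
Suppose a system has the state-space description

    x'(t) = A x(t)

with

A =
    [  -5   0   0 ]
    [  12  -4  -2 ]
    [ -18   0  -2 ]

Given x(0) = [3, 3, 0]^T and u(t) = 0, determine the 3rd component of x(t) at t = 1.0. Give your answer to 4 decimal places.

det(sI - A) = s^3 - (tr A)s^2 + (M11 + M22 + M33)s - det A, where Mii is the 2×2 principal minor of A obtained by deleting row i and column i.
tr A = (-5) + (-4) + (-2) = -11; M11 = (-4)·(-2) - (-2)·0 = 8 - 0 = 8; M22 = (-5)·(-2) - 0·(-18) = 10 - 0 = 10; M33 = (-5)·(-4) - 0·12 = 20 - 0 = 20; sum of minors = 38.
det A = (-5)·((-4)·(-2) - (-2)·0) - 0·(12·(-2) - (-2)·(-18)) + 0·(12·0 - (-4)·(-18)) = (-5)·8 - 0·(-60) + 0·(-72) = -40.
So p(s) = det(sI - A) = s^3 + 11s^2 + 38s + 40.
Rational-root test: any integer root divides 40. Testing small divisors, s = -2 works: p(-2) = -8 + 44 + (-76) + 40 = 0, so (s + 2) is a factor.
Dividing, p(s) = (s + 2)(s^2 + 9s + 20).
Factor s^2 + 9s + 20: two numbers with sum -9 and product 20 are -4 and -5, so s^2 + 9s + 20 = (s + 4)(s + 5).
Hence p(s) = (s + 2) (s + 4) (s + 5), with roots -5, -4, -2.
The eigenvalues -5, -4, -2 are distinct and real, so A is diagonalisable and x(t) = e^{At} x(0) = V diag(e^{λ_i t}) V^{-1} x(0), where the columns of V are the eigenvectors.
λ = -5: A - (-5)I = [[0, 0, 0], [12, 1, -2], [-18, 0, 3]]. v must be orthogonal to every row; (row 2) × (row 3) = [3, 0, 18], so take v_1 = [1, 0, 6]^T.
λ = -4: A - (-4)I = [[-1, 0, 0], [12, 0, -2], [-18, 0, 2]]. v must be orthogonal to every row; (row 1) × (row 2) = [0, -2, 0], so take v_2 = [0, 1, 0]^T.
λ = -2: A - (-2)I = [[-3, 0, 0], [12, -2, -2], [-18, 0, 0]]. v must be orthogonal to every row; (row 1) × (row 2) = [0, -6, 6], so take v_3 = [0, -1, 1]^T.
V = [v_1 v_2 v_3] = [[1, 0, 0], [0, 1, -1], [6, 0, 1]] has det V = 1, so V^{-1} = adj(V)/det V = [[1, 0, 0], [-6, 1, 1], [-6, 0, 1]].
Modal coordinates z(0) = V^{-1} x(0): 1·3 + 0·3 + 0·0 = 3; (-6)·3 + 1·3 + 1·0 = -15; (-6)·3 + 0·3 + 1·0 = -18; so z(0) = [3, -15, -18]^T.
x_3(t) = Σ_i (v_i)_3 · z_i(0) · e^{λ_i t} (row 3 of V times the modal terms).
x_3(1.0) = 6·3·e^{-5·1.0} + 0·(-15)·e^{-4·1.0} + 1·(-18)·e^{-2·1.0} = 18·0.00673795 + 0·0.01831564 + (-18)·0.13533528 = -2.3148.

-2.3148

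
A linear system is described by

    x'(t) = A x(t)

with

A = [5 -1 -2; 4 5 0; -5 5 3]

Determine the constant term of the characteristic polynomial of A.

Expand det(sI - A) for the 3×3 matrix.
p(s) = s^3 - 13s^2 + 49s + 3.
(Check: constant term = det(-A) = (-1)^3 det A = 3; coefficient of s^2 = -tr A = -13.)
The constant term is 3.

3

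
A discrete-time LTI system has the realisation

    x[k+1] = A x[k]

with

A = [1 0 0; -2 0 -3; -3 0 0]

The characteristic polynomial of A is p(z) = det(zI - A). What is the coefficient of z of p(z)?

0

Expand det(zI - A) for the 3×3 matrix.
p(z) = z^3 - z^2.
(Check: constant term = det(-A) = (-1)^3 det A = 0; coefficient of z^2 = -tr A = -1.)
The coefficient of z is 0.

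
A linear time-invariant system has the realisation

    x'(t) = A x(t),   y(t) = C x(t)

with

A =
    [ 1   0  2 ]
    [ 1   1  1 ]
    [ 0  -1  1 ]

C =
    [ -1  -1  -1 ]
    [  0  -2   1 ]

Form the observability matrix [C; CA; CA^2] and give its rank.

CA = [[-2, 0, -4], [-2, -3, -1]]
CA^2 = [[-2, 4, -8], [-5, -2, -8]]
Observability matrix O = [C; CA; CA^2] = [[-1, -1, -1], [0, -2, 1], [-2, 0, -4], [-2, -3, -1], [-2, 4, -8], [-5, -2, -8]]
Take the 3×3 submatrix of O formed by rows 1, 2, 3: [[-1, -1, -1], [0, -2, 1], [-2, 0, -4]]. Its determinant is (-1)·((-2)·(-4) - 1·0) - (-1)·(0·(-4) - 1·(-2)) + (-1)·(0·0 - (-2)·(-2)) = (-1)·8 - (-1)·2 + (-1)·(-4) = -2 ≠ 0.
So rank(O) ≥ 3; since O has 3 columns, rank(O) = 3.
rank(O) = 3 = n, so the pair (A, C) is completely observable.

3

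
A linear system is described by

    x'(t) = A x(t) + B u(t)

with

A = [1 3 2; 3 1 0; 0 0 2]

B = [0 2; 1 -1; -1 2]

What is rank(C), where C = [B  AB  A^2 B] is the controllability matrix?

3

AB = [[1, 3], [1, 5], [-2, 4]]
A^2B = [[0, 26], [4, 14], [-4, 8]]
Controllability matrix C = [B  AB  A^2B] = [[0, 2, 1, 3, 0, 26], [1, -1, 1, 5, 4, 14], [-1, 2, -2, 4, -4, 8]]
Take the 3×3 submatrix of C formed by columns 1, 2, 3: [[0, 2, 1], [1, -1, 1], [-1, 2, -2]]. Its determinant is 0·((-1)·(-2) - 1·2) - 2·(1·(-2) - 1·(-1)) + 1·(1·2 - (-1)·(-1)) = 0·0 - 2·(-1) + 1·1 = 3 ≠ 0.
So rank(C) ≥ 3; since C has 3 rows, rank(C) = 3.
rank(C) = 3 = n, so the pair (A, B) is completely controllable.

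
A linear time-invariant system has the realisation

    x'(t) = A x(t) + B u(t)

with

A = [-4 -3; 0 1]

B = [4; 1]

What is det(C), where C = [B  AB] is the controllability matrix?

23

AB = [[-19], [1]]
Controllability matrix C = [B  AB] = [[4, -19], [1, 1]]
det(C) = 4·1 - (-19)·1 = 4 - (-19) = 23
Since det(C) ≠ 0, rank(C) = 2 and the system is completely controllable.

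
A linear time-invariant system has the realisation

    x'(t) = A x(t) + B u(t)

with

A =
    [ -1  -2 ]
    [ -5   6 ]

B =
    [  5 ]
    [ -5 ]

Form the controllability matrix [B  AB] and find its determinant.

-250

AB = [[5], [-55]]
Controllability matrix C = [B  AB] = [[5, 5], [-5, -55]]
det(C) = 5·(-55) - 5·(-5) = -275 - (-25) = -250
Since det(C) ≠ 0, rank(C) = 2 and the system is completely controllable.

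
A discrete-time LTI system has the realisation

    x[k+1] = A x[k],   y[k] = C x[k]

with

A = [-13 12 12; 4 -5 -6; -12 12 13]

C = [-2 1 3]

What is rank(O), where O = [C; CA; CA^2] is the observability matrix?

2

CA = [[-6, 7, 9]]
CA^2 = [[-2, 1, 3]]
Observability matrix O = [C; CA; CA^2] = [[-2, 1, 3], [-6, 7, 9], [-2, 1, 3]]
The columns c1, c2, c3 of O are linearly dependent: 3·c1 + 2·c3 = 0 (check each entry), so rank(O) ≤ 2.
The 2×2 minor from rows 1, 2, columns 1, 2 is (-2)·7 - 1·(-6) = -14 - (-6) = -8 ≠ 0, so rank(O) = 2.
rank(O) = 2 < n = 3, so the pair (A, C) is not completely observable.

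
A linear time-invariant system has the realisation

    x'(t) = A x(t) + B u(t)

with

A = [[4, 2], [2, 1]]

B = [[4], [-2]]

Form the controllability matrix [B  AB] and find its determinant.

AB = [[12], [6]]
Controllability matrix C = [B  AB] = [[4, 12], [-2, 6]]
det(C) = 4·6 - 12·(-2) = 24 - (-24) = 48
Since det(C) ≠ 0, rank(C) = 2 and the system is completely controllable.

48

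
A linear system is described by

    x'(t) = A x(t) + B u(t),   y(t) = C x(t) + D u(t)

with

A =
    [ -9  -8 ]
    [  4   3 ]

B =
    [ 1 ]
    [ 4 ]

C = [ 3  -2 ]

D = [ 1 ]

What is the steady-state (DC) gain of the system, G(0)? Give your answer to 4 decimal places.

G(0) = C(-A)^{-1}B + D = -C A^{-1} B + D.
det A = 5, so A^{-1} = (1/5)·adj(A) = [[3/5, 8/5], [-4/5, -9/5]]
A^{-1} B = [7, -8]^T
C A^{-1} B = 37
G(0) = D - C A^{-1} B = 1 - (37) = -36

-36.0000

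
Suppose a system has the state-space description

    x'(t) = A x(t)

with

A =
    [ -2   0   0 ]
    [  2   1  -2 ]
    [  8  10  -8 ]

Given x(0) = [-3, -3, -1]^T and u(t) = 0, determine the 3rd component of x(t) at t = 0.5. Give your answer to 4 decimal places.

-4.1834

det(sI - A) = s^3 - (tr A)s^2 + (M11 + M22 + M33)s - det A, where Mii is the 2×2 principal minor of A obtained by deleting row i and column i.
tr A = (-2) + 1 + (-8) = -9; M11 = 1·(-8) - (-2)·10 = -8 - (-20) = 12; M22 = (-2)·(-8) - 0·8 = 16 - 0 = 16; M33 = (-2)·1 - 0·2 = -2 - 0 = -2; sum of minors = 26.
det A = (-2)·(1·(-8) - (-2)·10) - 0·(2·(-8) - (-2)·8) + 0·(2·10 - 1·8) = (-2)·12 - 0·0 + 0·12 = -24.
So p(s) = det(sI - A) = s^3 + 9s^2 + 26s + 24.
Rational-root test: any integer root divides 24. Testing small divisors, s = -2 works: p(-2) = -8 + 36 + (-52) + 24 = 0, so (s + 2) is a factor.
Dividing, p(s) = (s + 2)(s^2 + 7s + 12).
Factor s^2 + 7s + 12: two numbers with sum -7 and product 12 are -3 and -4, so s^2 + 7s + 12 = (s + 3)(s + 4).
Hence p(s) = (s + 2) (s + 3) (s + 4), with roots -4, -3, -2.
The eigenvalues -4, -3, -2 are distinct and real, so A is diagonalisable and x(t) = e^{At} x(0) = V diag(e^{λ_i t}) V^{-1} x(0), where the columns of V are the eigenvectors.
λ = -4: A - (-4)I = [[2, 0, 0], [2, 5, -2], [8, 10, -4]]. v must be orthogonal to every row; (row 1) × (row 2) = [0, 4, 10], so take v_1 = [0, 2, 5]^T.
λ = -3: A - (-3)I = [[1, 0, 0], [2, 4, -2], [8, 10, -5]]. v must be orthogonal to every row; (row 1) × (row 2) = [0, 2, 4], so take v_2 = [0, 1, 2]^T.
λ = -2: A - (-2)I = [[0, 0, 0], [2, 3, -2], [8, 10, -6]]. v must be orthogonal to every row; (row 2) × (row 3) = [2, -4, -4], so take v_3 = [1, -2, -2]^T.
V = [v_1 v_2 v_3] = [[0, 0, 1], [2, 1, -2], [5, 2, -2]] has det V = -1, so V^{-1} = adj(V)/det V = [[-2, -2, 1], [6, 5, -2], [1, 0, 0]].
Modal coordinates z(0) = V^{-1} x(0): (-2)·(-3) + (-2)·(-3) + 1·(-1) = 11; 6·(-3) + 5·(-3) + (-2)·(-1) = -31; 1·(-3) + 0·(-3) + 0·(-1) = -3; so z(0) = [11, -31, -3]^T.
x_3(t) = Σ_i (v_i)_3 · z_i(0) · e^{λ_i t} (row 3 of V times the modal terms).
x_3(0.5) = 5·11·e^{-4·0.5} + 2·(-31)·e^{-3·0.5} + (-2)·(-3)·e^{-2·0.5} = 55·0.135335 + (-62)·0.223130 + 6·0.367879 = -4.1834.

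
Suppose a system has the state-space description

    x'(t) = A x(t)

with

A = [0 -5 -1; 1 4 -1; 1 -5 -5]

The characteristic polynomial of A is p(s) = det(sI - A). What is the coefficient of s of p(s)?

Expand det(sI - A) for the 3×3 matrix.
p(s) = s^3 + s^2 - 19s + 11.
(Check: constant term = det(-A) = (-1)^3 det A = 11; coefficient of s^2 = -tr A = 1.)
The coefficient of s is -19.

-19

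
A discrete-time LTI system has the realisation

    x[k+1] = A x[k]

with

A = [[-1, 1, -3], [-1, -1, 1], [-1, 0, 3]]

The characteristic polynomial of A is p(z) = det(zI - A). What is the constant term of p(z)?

-8

Expand det(zI - A) for the 3×3 matrix.
p(z) = z^3 - z^2 - 7z - 8.
(Check: constant term = det(-A) = (-1)^3 det A = -8; coefficient of z^2 = -tr A = -1.)
The constant term is -8.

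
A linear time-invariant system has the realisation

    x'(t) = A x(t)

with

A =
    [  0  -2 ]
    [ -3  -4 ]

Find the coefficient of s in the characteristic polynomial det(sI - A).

4

For a 2×2 matrix, det(sI - A) = s^2 - (tr A)s + det A.
tr A = -4, det A = -6.
So p(s) = s^2 + 4s - 6.
The coefficient of s is 4.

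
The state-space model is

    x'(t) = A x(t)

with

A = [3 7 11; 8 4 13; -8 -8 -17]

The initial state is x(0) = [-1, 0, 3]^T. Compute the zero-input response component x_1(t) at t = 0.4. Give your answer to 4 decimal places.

3.4099

det(sI - A) = s^3 - (tr A)s^2 + (M11 + M22 + M33)s - det A, where Mii is the 2×2 principal minor of A obtained by deleting row i and column i.
tr A = 3 + 4 + (-17) = -10; M11 = 4·(-17) - 13·(-8) = -68 - (-104) = 36; M22 = 3·(-17) - 11·(-8) = -51 - (-88) = 37; M33 = 3·4 - 7·8 = 12 - 56 = -44; sum of minors = 29.
det A = 3·(4·(-17) - 13·(-8)) - 7·(8·(-17) - 13·(-8)) + 11·(8·(-8) - 4·(-8)) = 3·36 - 7·(-32) + 11·(-32) = -20.
So p(s) = det(sI - A) = s^3 + 10s^2 + 29s + 20.
Rational-root test: any integer root divides 20. Testing small divisors, s = -1 works: p(-1) = -1 + 10 + (-29) + 20 = 0, so (s + 1) is a factor.
Dividing, p(s) = (s + 1)(s^2 + 9s + 20).
Factor s^2 + 9s + 20: two numbers with sum -9 and product 20 are -4 and -5, so s^2 + 9s + 20 = (s + 4)(s + 5).
Hence p(s) = (s + 1) (s + 4) (s + 5), with roots -5, -4, -1.
The eigenvalues -5, -4, -1 are distinct and real, so A is diagonalisable and x(t) = e^{At} x(0) = V diag(e^{λ_i t}) V^{-1} x(0), where the columns of V are the eigenvectors.
λ = -5: A - (-5)I = [[8, 7, 11], [8, 9, 13], [-8, -8, -12]]. v must be orthogonal to every row; (row 1) × (row 2) = [-8, -16, 16], so take v_1 = [-1, -2, 2]^T.
λ = -4: A - (-4)I = [[7, 7, 11], [8, 8, 13], [-8, -8, -13]]. v must be orthogonal to every row; (row 1) × (row 2) = [3, -3, 0], so take v_2 = [-1, 1, 0]^T.
λ = -1: A - (-1)I = [[4, 7, 11], [8, 5, 13], [-8, -8, -16]]. v must be orthogonal to every row; (row 1) × (row 2) = [36, 36, -36], so take v_3 = [1, 1, -1]^T.
V = [v_1 v_2 v_3] = [[-1, -1, 1], [-2, 1, 1], [2, 0, -1]] has det V = -1, so V^{-1} = adj(V)/det V = [[1, 1, 2], [0, 1, 1], [2, 2, 3]].
Modal coordinates z(0) = V^{-1} x(0): 1·(-1) + 1·0 + 2·3 = 5; 0·(-1) + 1·0 + 1·3 = 3; 2·(-1) + 2·0 + 3·3 = 7; so z(0) = [5, 3, 7]^T.
x_1(t) = Σ_i (v_i)_1 · z_i(0) · e^{λ_i t} (row 1 of V times the modal terms).
x_1(0.4) = (-1)·5·e^{-5·0.4} + (-1)·3·e^{-4·0.4} + 1·7·e^{-1·0.4} = (-5)·0.135335 + (-3)·0.201897 + 7·0.670320 = 3.4099.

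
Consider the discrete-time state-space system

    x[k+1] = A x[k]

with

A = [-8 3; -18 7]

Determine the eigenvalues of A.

det(zI - A) = z^2 - (tr A)z + det A, with tr A = (-8) + 7 = -1 and det A = (-8)·7 - 3·(-18) = -56 - (-54) = -2.
So p(z) = det(zI - A) = z^2 + z - 2.
Factor z^2 + z - 2: two numbers with sum -1 and product -2 are 1 and -2, so z^2 + z - 2 = (z - 1)(z + 2).
Hence p(z) = (z - 1) (z + 2), with roots -2, 1.

-2, 1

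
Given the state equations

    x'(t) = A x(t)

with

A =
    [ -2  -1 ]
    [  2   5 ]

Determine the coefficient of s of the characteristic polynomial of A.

For a 2×2 matrix, det(sI - A) = s^2 - (tr A)s + det A.
tr A = 3, det A = -8.
So p(s) = s^2 - 3s - 8.
The coefficient of s is -3.

-3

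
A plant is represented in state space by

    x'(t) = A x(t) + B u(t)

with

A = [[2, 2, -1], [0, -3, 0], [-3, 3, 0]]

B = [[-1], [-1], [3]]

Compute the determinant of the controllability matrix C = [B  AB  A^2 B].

-39

AB = [[-7], [3], [0]]
A^2B = [[-8], [-9], [30]]
Controllability matrix C = [B  AB  A^2B] = [[-1, -7, -8], [-1, 3, -9], [3, 0, 30]]
Expanding along the first row, det(C) = (-1)·(3·30 - (-9)·0) - (-7)·((-1)·30 - (-9)·3) + (-8)·((-1)·0 - 3·3) = (-1)·90 - (-7)·(-3) + (-8)·(-9) = -39
Since det(C) ≠ 0, rank(C) = 3 and the system is completely controllable.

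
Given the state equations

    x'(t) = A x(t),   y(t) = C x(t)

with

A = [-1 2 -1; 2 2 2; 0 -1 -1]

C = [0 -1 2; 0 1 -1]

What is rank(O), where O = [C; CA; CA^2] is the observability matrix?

CA = [[-2, -4, -4], [2, 3, 3]]
CA^2 = [[-6, -8, -2], [4, 7, 1]]
Observability matrix O = [C; CA; CA^2] = [[0, -1, 2], [0, 1, -1], [-2, -4, -4], [2, 3, 3], [-6, -8, -2], [4, 7, 1]]
Take the 3×3 submatrix of O formed by rows 1, 2, 3: [[0, -1, 2], [0, 1, -1], [-2, -4, -4]]. Its determinant is 0·(1·(-4) - (-1)·(-4)) - (-1)·(0·(-4) - (-1)·(-2)) + 2·(0·(-4) - 1·(-2)) = 0·(-8) - (-1)·(-2) + 2·2 = 2 ≠ 0.
So rank(O) ≥ 3; since O has 3 columns, rank(O) = 3.
rank(O) = 3 = n, so the pair (A, C) is completely observable.

3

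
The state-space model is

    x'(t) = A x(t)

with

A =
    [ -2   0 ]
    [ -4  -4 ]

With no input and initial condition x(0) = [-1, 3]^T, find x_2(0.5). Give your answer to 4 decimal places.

det(sI - A) = s^2 - (tr A)s + det A, with tr A = (-2) + (-4) = -6 and det A = (-2)·(-4) - 0·(-4) = 8 - 0 = 8.
So p(s) = det(sI - A) = s^2 + 6s + 8.
Factor s^2 + 6s + 8: two numbers with sum -6 and product 8 are -2 and -4, so s^2 + 6s + 8 = (s + 2)(s + 4).
Hence p(s) = (s + 2) (s + 4), with roots -4, -2.
The eigenvalues -4, -2 are distinct and real, so A is diagonalisable and x(t) = e^{At} x(0) = V diag(e^{λ_i t}) V^{-1} x(0), where the columns of V are the eigenvectors.
λ = -4: A - (-4)I = [[2, 0], [-4, 0]]. Row 1 gives 2·v1 + 0·v2 = 0, so take v_1 = [0, 1]^T.
λ = -2: A - (-2)I = [[0, 0], [-4, -2]]. Row 2 gives (-4)·v1 + (-2)·v2 = 0, so take v_2 = [1, -2]^T.
V = [v_1 v_2] = [[0, 1], [1, -2]] has det V = -1, so V^{-1} = adj(V)/det V = [[2, 1], [1, 0]].
Modal coordinates z(0) = V^{-1} x(0): 2·(-1) + 1·3 = 1; 1·(-1) + 0·3 = -1; so z(0) = [1, -1]^T.
x_2(t) = Σ_i (v_i)_2 · z_i(0) · e^{λ_i t} (row 2 of V times the modal terms).
x_2(0.5) = 1·1·e^{-4·0.5} + (-2)·(-1)·e^{-2·0.5} = 1·0.135335 + 2·0.367879 = 0.8711.

0.8711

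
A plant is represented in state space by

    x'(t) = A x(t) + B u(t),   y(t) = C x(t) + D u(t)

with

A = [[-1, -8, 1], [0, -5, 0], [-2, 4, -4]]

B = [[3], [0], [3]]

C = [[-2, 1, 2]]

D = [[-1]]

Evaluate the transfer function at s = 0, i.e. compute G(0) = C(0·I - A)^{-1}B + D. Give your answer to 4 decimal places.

-7.0000

G(0) = C(-A)^{-1}B + D = -C A^{-1} B + D.
det A = -30, so A^{-1} = (1/-30)·adj(A) = [[-2/3, 14/15, -1/6], [0, -1/5, 0], [1/3, -2/3, -1/6]]
A^{-1} B = [-5/2, 0, 1/2]^T
C A^{-1} B = 6
G(0) = D - C A^{-1} B = -1 - (6) = -7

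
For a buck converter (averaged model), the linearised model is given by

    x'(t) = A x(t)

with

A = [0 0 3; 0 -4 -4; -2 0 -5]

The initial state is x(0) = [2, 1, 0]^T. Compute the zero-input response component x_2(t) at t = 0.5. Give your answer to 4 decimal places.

det(sI - A) = s^3 - (tr A)s^2 + (M11 + M22 + M33)s - det A, where Mii is the 2×2 principal minor of A obtained by deleting row i and column i.
tr A = 0 + (-4) + (-5) = -9; M11 = (-4)·(-5) - (-4)·0 = 20 - 0 = 20; M22 = 0·(-5) - 3·(-2) = 0 - (-6) = 6; M33 = 0·(-4) - 0·0 = 0 - 0 = 0; sum of minors = 26.
det A = 0·((-4)·(-5) - (-4)·0) - 0·(0·(-5) - (-4)·(-2)) + 3·(0·0 - (-4)·(-2)) = 0·20 - 0·(-8) + 3·(-8) = -24.
So p(s) = det(sI - A) = s^3 + 9s^2 + 26s + 24.
Rational-root test: any integer root divides 24. Testing small divisors, s = -2 works: p(-2) = -8 + 36 + (-52) + 24 = 0, so (s + 2) is a factor.
Dividing, p(s) = (s + 2)(s^2 + 7s + 12).
Factor s^2 + 7s + 12: two numbers with sum -7 and product 12 are -3 and -4, so s^2 + 7s + 12 = (s + 3)(s + 4).
Hence p(s) = (s + 2) (s + 3) (s + 4), with roots -4, -3, -2.
The eigenvalues -4, -3, -2 are distinct and real, so A is diagonalisable and x(t) = e^{At} x(0) = V diag(e^{λ_i t}) V^{-1} x(0), where the columns of V are the eigenvectors.
λ = -4: A - (-4)I = [[4, 0, 3], [0, 0, -4], [-2, 0, -1]]. v must be orthogonal to every row; (row 1) × (row 2) = [0, 16, 0], so take v_1 = [0, -1, 0]^T.
λ = -3: A - (-3)I = [[3, 0, 3], [0, -1, -4], [-2, 0, -2]]. v must be orthogonal to every row; (row 1) × (row 2) = [3, 12, -3], so take v_2 = [1, 4, -1]^T.
λ = -2: A - (-2)I = [[2, 0, 3], [0, -2, -4], [-2, 0, -3]]. v must be orthogonal to every row; (row 1) × (row 2) = [6, 8, -4], so take v_3 = [-3, -4, 2]^T.
V = [v_1 v_2 v_3] = [[0, 1, -3], [-1, 4, -4], [0, -1, 2]] has det V = -1, so V^{-1} = adj(V)/det V = [[-4, -1, -8], [-2, 0, -3], [-1, 0, -1]].
Modal coordinates z(0) = V^{-1} x(0): (-4)·2 + (-1)·1 + (-8)·0 = -9; (-2)·2 + 0·1 + (-3)·0 = -4; (-1)·2 + 0·1 + (-1)·0 = -2; so z(0) = [-9, -4, -2]^T.
x_2(t) = Σ_i (v_i)_2 · z_i(0) · e^{λ_i t} (row 2 of V times the modal terms).
x_2(0.5) = (-1)·(-9)·e^{-4·0.5} + 4·(-4)·e^{-3·0.5} + (-4)·(-2)·e^{-2·0.5} = 9·0.135335 + (-16)·0.223130 + 8·0.367879 = 0.5910.

0.5910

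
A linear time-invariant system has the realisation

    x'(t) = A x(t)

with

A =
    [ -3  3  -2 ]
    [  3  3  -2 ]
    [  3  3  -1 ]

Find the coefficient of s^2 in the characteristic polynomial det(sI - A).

Expand det(sI - A) for the 3×3 matrix.
p(s) = s^3 + s^2 - 6s + 18.
(Check: constant term = det(-A) = (-1)^3 det A = 18; coefficient of s^2 = -tr A = 1.)
The coefficient of s^2 is 1.

1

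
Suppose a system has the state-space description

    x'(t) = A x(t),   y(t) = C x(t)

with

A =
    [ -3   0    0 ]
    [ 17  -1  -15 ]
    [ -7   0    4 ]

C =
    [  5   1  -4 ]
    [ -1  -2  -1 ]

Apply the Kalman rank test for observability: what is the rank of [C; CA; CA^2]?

2

CA = [[30, -1, -31], [-24, 2, 26]]
CA^2 = [[110, 1, -109], [-76, -2, 74]]
Observability matrix O = [C; CA; CA^2] = [[5, 1, -4], [-1, -2, -1], [30, -1, -31], [-24, 2, 26], [110, 1, -109], [-76, -2, 74]]
The columns c1, c2, c3 of O are linearly dependent: c1 - c2 + c3 = 0 (check each entry), so rank(O) ≤ 2.
The 2×2 minor from rows 1, 2, columns 1, 2 is 5·(-2) - 1·(-1) = -10 - (-1) = -9 ≠ 0, so rank(O) = 2.
rank(O) = 2 < n = 3, so the pair (A, C) is not completely observable.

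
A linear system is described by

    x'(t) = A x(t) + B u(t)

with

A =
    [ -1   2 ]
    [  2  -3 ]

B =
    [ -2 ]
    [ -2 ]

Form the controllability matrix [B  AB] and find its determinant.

-8

AB = [[-2], [2]]
Controllability matrix C = [B  AB] = [[-2, -2], [-2, 2]]
det(C) = (-2)·2 - (-2)·(-2) = -4 - 4 = -8
Since det(C) ≠ 0, rank(C) = 2 and the system is completely controllable.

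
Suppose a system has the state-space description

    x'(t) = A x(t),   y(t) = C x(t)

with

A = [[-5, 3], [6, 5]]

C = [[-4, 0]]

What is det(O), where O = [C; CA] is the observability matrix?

48

CA = [[20, -12]]
Observability matrix O = [C; CA] = [[-4, 0], [20, -12]]
det(O) = (-4)·(-12) - 0·20 = 48 - 0 = 48
Since det(O) ≠ 0, rank(O) = 2 and the system is completely observable.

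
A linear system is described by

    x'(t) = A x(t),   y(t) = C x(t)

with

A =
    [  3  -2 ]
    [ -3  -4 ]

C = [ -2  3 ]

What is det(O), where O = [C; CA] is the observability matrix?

CA = [[-15, -8]]
Observability matrix O = [C; CA] = [[-2, 3], [-15, -8]]
det(O) = (-2)·(-8) - 3·(-15) = 16 - (-45) = 61
Since det(O) ≠ 0, rank(O) = 2 and the system is completely observable.

61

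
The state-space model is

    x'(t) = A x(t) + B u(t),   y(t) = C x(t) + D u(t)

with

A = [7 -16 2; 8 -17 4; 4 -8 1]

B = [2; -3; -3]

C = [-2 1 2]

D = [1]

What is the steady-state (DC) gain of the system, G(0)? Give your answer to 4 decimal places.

G(0) = C(-A)^{-1}B + D = -C A^{-1} B + D.
det A = -15, so A^{-1} = (1/-15)·adj(A) = [[-1, 0, 2], [-8/15, 1/15, 4/5], [-4/15, 8/15, -3/5]]
A^{-1} B = [-8, -11/3, -1/3]^T
C A^{-1} B = 35/3
G(0) = D - C A^{-1} B = 1 - (35/3) = -32/3 ≈ -10.6667

-10.6667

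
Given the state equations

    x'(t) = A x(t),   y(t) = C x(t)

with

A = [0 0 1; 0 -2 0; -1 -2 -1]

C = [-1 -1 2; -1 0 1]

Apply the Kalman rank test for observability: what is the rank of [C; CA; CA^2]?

3

CA = [[-2, -2, -3], [-1, -2, -2]]
CA^2 = [[3, 10, 1], [2, 8, 1]]
Observability matrix O = [C; CA; CA^2] = [[-1, -1, 2], [-1, 0, 1], [-2, -2, -3], [-1, -2, -2], [3, 10, 1], [2, 8, 1]]
Take the 3×3 submatrix of O formed by rows 1, 2, 3: [[-1, -1, 2], [-1, 0, 1], [-2, -2, -3]]. Its determinant is (-1)·(0·(-3) - 1·(-2)) - (-1)·((-1)·(-3) - 1·(-2)) + 2·((-1)·(-2) - 0·(-2)) = (-1)·2 - (-1)·5 + 2·2 = 7 ≠ 0.
So rank(O) ≥ 3; since O has 3 columns, rank(O) = 3.
rank(O) = 3 = n, so the pair (A, C) is completely observable.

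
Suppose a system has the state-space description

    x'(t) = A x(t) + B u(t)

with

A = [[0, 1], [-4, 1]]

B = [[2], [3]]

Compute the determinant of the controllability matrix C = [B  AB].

AB = [[3], [-5]]
Controllability matrix C = [B  AB] = [[2, 3], [3, -5]]
det(C) = 2·(-5) - 3·3 = -10 - 9 = -19
Since det(C) ≠ 0, rank(C) = 2 and the system is completely controllable.

-19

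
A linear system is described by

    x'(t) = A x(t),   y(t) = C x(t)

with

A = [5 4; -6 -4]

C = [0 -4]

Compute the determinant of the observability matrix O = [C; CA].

96

CA = [[24, 16]]
Observability matrix O = [C; CA] = [[0, -4], [24, 16]]
det(O) = 0·16 - (-4)·24 = 0 - (-96) = 96
Since det(O) ≠ 0, rank(O) = 2 and the system is completely observable.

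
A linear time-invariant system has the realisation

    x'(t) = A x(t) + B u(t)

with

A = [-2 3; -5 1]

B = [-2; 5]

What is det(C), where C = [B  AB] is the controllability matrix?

-125

AB = [[19], [15]]
Controllability matrix C = [B  AB] = [[-2, 19], [5, 15]]
det(C) = (-2)·15 - 19·5 = -30 - 95 = -125
Since det(C) ≠ 0, rank(C) = 2 and the system is completely controllable.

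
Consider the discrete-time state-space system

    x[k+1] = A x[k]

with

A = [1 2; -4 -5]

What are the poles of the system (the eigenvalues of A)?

-3, -1

det(zI - A) = z^2 - (tr A)z + det A, with tr A = 1 + (-5) = -4 and det A = 1·(-5) - 2·(-4) = -5 - (-8) = 3.
So p(z) = det(zI - A) = z^2 + 4z + 3.
Factor z^2 + 4z + 3: two numbers with sum -4 and product 3 are -1 and -3, so z^2 + 4z + 3 = (z + 1)(z + 3).
Hence p(z) = (z + 1) (z + 3), with roots -3, -1.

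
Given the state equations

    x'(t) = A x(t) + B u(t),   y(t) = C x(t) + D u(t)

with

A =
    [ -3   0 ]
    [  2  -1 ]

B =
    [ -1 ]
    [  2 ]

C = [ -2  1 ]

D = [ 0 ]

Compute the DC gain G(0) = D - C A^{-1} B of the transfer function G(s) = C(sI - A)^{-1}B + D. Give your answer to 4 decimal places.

2.0000

G(0) = C(-A)^{-1}B + D = -C A^{-1} B + D.
det A = 3, so A^{-1} = (1/3)·adj(A) = [[-1/3, 0], [-2/3, -1]]
A^{-1} B = [1/3, -4/3]^T
C A^{-1} B = -2
G(0) = D - C A^{-1} B = 0 - (-2) = 2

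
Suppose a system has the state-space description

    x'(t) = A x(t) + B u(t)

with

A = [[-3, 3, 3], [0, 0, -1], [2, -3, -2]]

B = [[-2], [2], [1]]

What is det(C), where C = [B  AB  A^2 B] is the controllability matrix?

AB = [[15], [-1], [-12]]
A^2B = [[-84], [12], [57]]
Controllability matrix C = [B  AB  A^2B] = [[-2, 15, -84], [2, -1, 12], [1, -12, 57]]
Expanding along the first row, det(C) = (-2)·((-1)·57 - 12·(-12)) - 15·(2·57 - 12·1) + (-84)·(2·(-12) - (-1)·1) = (-2)·87 - 15·102 + (-84)·(-23) = 228
Since det(C) ≠ 0, rank(C) = 3 and the system is completely controllable.

228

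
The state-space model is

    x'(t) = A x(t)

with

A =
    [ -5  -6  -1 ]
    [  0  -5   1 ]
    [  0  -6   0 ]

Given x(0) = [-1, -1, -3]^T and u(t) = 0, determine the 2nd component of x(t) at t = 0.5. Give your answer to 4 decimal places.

-0.3679

det(sI - A) = s^3 - (tr A)s^2 + (M11 + M22 + M33)s - det A, where Mii is the 2×2 principal minor of A obtained by deleting row i and column i.
tr A = (-5) + (-5) + 0 = -10; M11 = (-5)·0 - 1·(-6) = 0 - (-6) = 6; M22 = (-5)·0 - (-1)·0 = 0 - 0 = 0; M33 = (-5)·(-5) - (-6)·0 = 25 - 0 = 25; sum of minors = 31.
det A = (-5)·((-5)·0 - 1·(-6)) - (-6)·(0·0 - 1·0) + (-1)·(0·(-6) - (-5)·0) = (-5)·6 - (-6)·0 + (-1)·0 = -30.
So p(s) = det(sI - A) = s^3 + 10s^2 + 31s + 30.
Rational-root test: any integer root divides 30. Testing small divisors, s = -2 works: p(-2) = -8 + 40 + (-62) + 30 = 0, so (s + 2) is a factor.
Dividing, p(s) = (s + 2)(s^2 + 8s + 15).
Factor s^2 + 8s + 15: two numbers with sum -8 and product 15 are -3 and -5, so s^2 + 8s + 15 = (s + 3)(s + 5).
Hence p(s) = (s + 2) (s + 3) (s + 5), with roots -5, -3, -2.
The eigenvalues -5, -3, -2 are distinct and real, so A is diagonalisable and x(t) = e^{At} x(0) = V diag(e^{λ_i t}) V^{-1} x(0), where the columns of V are the eigenvectors.
λ = -5: A - (-5)I = [[0, -6, -1], [0, 0, 1], [0, -6, 5]]. v must be orthogonal to every row; (row 1) × (row 2) = [-6, 0, 0], so take v_1 = [1, 0, 0]^T.
λ = -3: A - (-3)I = [[-2, -6, -1], [0, -2, 1], [0, -6, 3]]. v must be orthogonal to every row; (row 1) × (row 2) = [-8, 2, 4], so take v_2 = [-4, 1, 2]^T.
λ = -2: A - (-2)I = [[-3, -6, -1], [0, -3, 1], [0, -6, 2]]. v must be orthogonal to every row; (row 1) × (row 2) = [-9, 3, 9], so take v_3 = [-3, 1, 3]^T.
V = [v_1 v_2 v_3] = [[1, -4, -3], [0, 1, 1], [0, 2, 3]] has det V = 1, so V^{-1} = adj(V)/det V = [[1, 6, -1], [0, 3, -1], [0, -2, 1]].
Modal coordinates z(0) = V^{-1} x(0): 1·(-1) + 6·(-1) + (-1)·(-3) = -4; 0·(-1) + 3·(-1) + (-1)·(-3) = 0; 0·(-1) + (-2)·(-1) + 1·(-3) = -1; so z(0) = [-4, 0, -1]^T.
x_2(t) = Σ_i (v_i)_2 · z_i(0) · e^{λ_i t} (row 2 of V times the modal terms).
x_2(0.5) = 0·(-4)·e^{-5·0.5} + 1·0·e^{-3·0.5} + 1·(-1)·e^{-2·0.5} = 0·0.082085 + 0·0.223130 + (-1)·0.367879 = -0.3679.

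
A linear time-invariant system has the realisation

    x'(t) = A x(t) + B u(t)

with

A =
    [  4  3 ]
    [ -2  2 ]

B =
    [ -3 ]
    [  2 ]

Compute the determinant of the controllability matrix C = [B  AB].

AB = [[-6], [10]]
Controllability matrix C = [B  AB] = [[-3, -6], [2, 10]]
det(C) = (-3)·10 - (-6)·2 = -30 - (-12) = -18
Since det(C) ≠ 0, rank(C) = 2 and the system is completely controllable.

-18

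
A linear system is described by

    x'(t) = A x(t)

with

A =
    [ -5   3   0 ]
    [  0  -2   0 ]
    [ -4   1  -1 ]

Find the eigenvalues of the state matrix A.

det(sI - A) = s^3 - (tr A)s^2 + (M11 + M22 + M33)s - det A, where Mii is the 2×2 principal minor of A obtained by deleting row i and column i.
tr A = (-5) + (-2) + (-1) = -8; M11 = (-2)·(-1) - 0·1 = 2 - 0 = 2; M22 = (-5)·(-1) - 0·(-4) = 5 - 0 = 5; M33 = (-5)·(-2) - 3·0 = 10 - 0 = 10; sum of minors = 17.
det A = (-5)·((-2)·(-1) - 0·1) - 3·(0·(-1) - 0·(-4)) + 0·(0·1 - (-2)·(-4)) = (-5)·2 - 3·0 + 0·(-8) = -10.
So p(s) = det(sI - A) = s^3 + 8s^2 + 17s + 10.
Rational-root test: any integer root divides 10. Testing small divisors, s = -1 works: p(-1) = -1 + 8 + (-17) + 10 = 0, so (s + 1) is a factor.
Dividing, p(s) = (s + 1)(s^2 + 7s + 10).
Factor s^2 + 7s + 10: two numbers with sum -7 and product 10 are -2 and -5, so s^2 + 7s + 10 = (s + 2)(s + 5).
Hence p(s) = (s + 1) (s + 2) (s + 5), with roots -5, -2, -1.
All eigenvalues have negative real part, so the system is asymptotically stable.

-5, -2, -1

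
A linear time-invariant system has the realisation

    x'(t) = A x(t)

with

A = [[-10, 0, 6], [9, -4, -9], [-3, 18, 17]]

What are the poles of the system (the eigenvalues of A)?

det(sI - A) = s^3 - (tr A)s^2 + (M11 + M22 + M33)s - det A, where Mii is the 2×2 principal minor of A obtained by deleting row i and column i.
tr A = (-10) + (-4) + 17 = 3; M11 = (-4)·17 - (-9)·18 = -68 - (-162) = 94; M22 = (-10)·17 - 6·(-3) = -170 - (-18) = -152; M33 = (-10)·(-4) - 0·9 = 40 - 0 = 40; sum of minors = -18.
det A = (-10)·((-4)·17 - (-9)·18) - 0·(9·17 - (-9)·(-3)) + 6·(9·18 - (-4)·(-3)) = (-10)·94 - 0·126 + 6·150 = -40.
So p(s) = det(sI - A) = s^3 - 3s^2 - 18s + 40.
Rational-root test: any integer root divides 40. Testing small divisors, s = 2 works: p(2) = 8 + (-12) + (-36) + 40 = 0, so (s - 2) is a factor.
Dividing, p(s) = (s - 2)(s^2 - s - 20).
Factor s^2 - s - 20: two numbers with sum 1 and product -20 are 5 and -4, so s^2 - s - 20 = (s - 5)(s + 4).
Hence p(s) = (s - 5) (s - 2) (s + 4), with roots -4, 2, 5.
At least one eigenvalue has non-negative real part, so the system is not asymptotically stable.

-4, 2, 5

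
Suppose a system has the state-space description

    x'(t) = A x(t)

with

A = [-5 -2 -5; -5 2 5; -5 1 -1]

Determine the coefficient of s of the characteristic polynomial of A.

Expand det(sI - A) for the 3×3 matrix.
p(s) = s^3 + 4s^2 - 47s - 70.
(Check: constant term = det(-A) = (-1)^3 det A = -70; coefficient of s^2 = -tr A = 4.)
The coefficient of s is -47.

-47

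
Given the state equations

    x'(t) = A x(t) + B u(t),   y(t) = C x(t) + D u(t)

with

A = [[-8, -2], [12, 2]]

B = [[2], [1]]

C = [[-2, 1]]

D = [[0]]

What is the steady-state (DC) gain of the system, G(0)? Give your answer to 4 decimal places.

5.5000

G(0) = C(-A)^{-1}B + D = -C A^{-1} B + D.
det A = 8, so A^{-1} = (1/8)·adj(A) = [[1/4, 1/4], [-3/2, -1]]
A^{-1} B = [3/4, -4]^T
C A^{-1} B = -11/2
G(0) = D - C A^{-1} B = 0 - (-11/2) = 11/2 ≈ 5.5000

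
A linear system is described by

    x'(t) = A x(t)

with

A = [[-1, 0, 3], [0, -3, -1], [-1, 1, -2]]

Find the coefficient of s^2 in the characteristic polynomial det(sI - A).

6

Expand det(sI - A) for the 3×3 matrix.
p(s) = s^3 + 6s^2 + 15s + 16.
(Check: constant term = det(-A) = (-1)^3 det A = 16; coefficient of s^2 = -tr A = 6.)
The coefficient of s^2 is 6.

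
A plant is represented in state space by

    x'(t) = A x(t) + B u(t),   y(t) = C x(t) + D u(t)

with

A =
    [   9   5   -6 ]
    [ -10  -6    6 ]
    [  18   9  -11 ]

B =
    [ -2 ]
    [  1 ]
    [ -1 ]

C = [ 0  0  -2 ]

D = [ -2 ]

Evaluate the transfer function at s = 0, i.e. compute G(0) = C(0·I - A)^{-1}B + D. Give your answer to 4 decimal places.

G(0) = C(-A)^{-1}B + D = -C A^{-1} B + D.
det A = -10, so A^{-1} = (1/-10)·adj(A) = [[-6/5, -1/10, 3/5], [1/5, -9/10, -3/5], [-9/5, -9/10, 2/5]]
A^{-1} B = [17/10, -7/10, 23/10]^T
C A^{-1} B = -23/5
G(0) = D - C A^{-1} B = -2 - (-23/5) = 13/5 ≈ 2.6000

2.6000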